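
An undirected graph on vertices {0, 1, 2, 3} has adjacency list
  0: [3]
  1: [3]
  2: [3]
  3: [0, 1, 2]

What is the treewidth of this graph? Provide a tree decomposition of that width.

Every bag has size at most 2, so the width is 2 − 1 = 1 and tw(G) ≤ 1. Since G has at least one edge (e.g. 3–0), it is not an edgeless graph, so tw(G) ≥ 1. Hence tw(G) = 1 exactly.

Treewidth 1.
One optimal decomposition is:
Bags: B1 = {0, 3}  B2 = {2, 3}  B3 = {1, 3}
Tree: B1–B2, B1–B3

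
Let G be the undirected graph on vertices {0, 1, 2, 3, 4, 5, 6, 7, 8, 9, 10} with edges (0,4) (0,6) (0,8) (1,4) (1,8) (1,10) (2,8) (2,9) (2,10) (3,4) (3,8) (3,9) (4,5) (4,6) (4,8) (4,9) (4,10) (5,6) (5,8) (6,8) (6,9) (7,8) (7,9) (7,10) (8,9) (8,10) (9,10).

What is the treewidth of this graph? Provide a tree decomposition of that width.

Each bag holds 4 vertices, so the decomposition has width 3, which upper-bounds the treewidth. Conversely, {2, 8, 9, 10} is a clique of size 4, and the vertices of any clique must share a bag in every tree decomposition; so some bag has ≥ 4 vertices and tw(G) ≥ 3. The upper and lower bounds meet at 3, so that is the treewidth.

Treewidth 3.
Bags: B1 = {4, 8, 9, 10}  B2 = {1, 4, 8, 10}  B3 = {3, 4, 8, 9}  B4 = {2, 8, 9, 10}  B5 = {4, 6, 8, 9}  B6 = {0, 4, 6, 8}  B7 = {4, 5, 6, 8}  B8 = {7, 8, 9, 10}
Tree: B1–B2, B1–B3, B1–B4, B1–B5, B5–B6, B5–B7, B1–B8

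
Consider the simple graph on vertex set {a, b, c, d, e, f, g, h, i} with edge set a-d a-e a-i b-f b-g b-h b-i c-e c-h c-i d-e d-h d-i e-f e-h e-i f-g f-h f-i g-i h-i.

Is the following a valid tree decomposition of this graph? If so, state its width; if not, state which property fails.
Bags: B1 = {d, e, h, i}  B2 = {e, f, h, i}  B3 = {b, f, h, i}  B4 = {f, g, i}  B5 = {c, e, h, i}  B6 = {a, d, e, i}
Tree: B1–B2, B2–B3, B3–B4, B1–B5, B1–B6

No — edge (b,g) lies in no bag.

A tree decomposition must satisfy three properties: every vertex lies in some bag; for every edge, both endpoints lie together in some bag; and for every vertex, the bags containing it form a connected subtree. Here edge (b,g) lies in no bag, so the decomposition is invalid.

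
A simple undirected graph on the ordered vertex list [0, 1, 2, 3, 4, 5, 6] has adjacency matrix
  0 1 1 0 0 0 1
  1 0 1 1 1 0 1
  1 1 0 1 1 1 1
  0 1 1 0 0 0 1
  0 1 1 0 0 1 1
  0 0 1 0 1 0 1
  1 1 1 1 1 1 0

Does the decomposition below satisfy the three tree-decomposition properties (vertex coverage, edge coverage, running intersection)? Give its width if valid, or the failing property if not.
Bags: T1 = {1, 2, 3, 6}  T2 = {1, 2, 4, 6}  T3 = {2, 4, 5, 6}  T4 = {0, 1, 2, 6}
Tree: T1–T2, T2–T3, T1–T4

Yes; width 3.

Checking the three conditions: (i) the bags cover all of {0, 1, 2, 3, 4, 5, 6}; (ii) for each edge, some bag contains both endpoints; (iii) the bags containing any fixed vertex form a subtree. All hold, so the decomposition is valid with width 4 − 1 = 3.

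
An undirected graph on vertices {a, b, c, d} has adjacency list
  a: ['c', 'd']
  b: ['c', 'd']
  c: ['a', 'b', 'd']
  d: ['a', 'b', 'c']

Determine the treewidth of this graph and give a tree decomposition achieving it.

Treewidth 2.
One such decomposition:
Bags: B1 = {a, c, d}  B2 = {b, c, d}
Tree: B1–B2

Each bag holds 3 vertices, so the decomposition has width 2, which upper-bounds the treewidth. For the lower bound, the 3 vertices {a, c, d} are pairwise adjacent, and any tree decomposition puts a clique entirely inside one bag — forcing width ≥ 2. The upper and lower bounds meet at 2, so that is the treewidth.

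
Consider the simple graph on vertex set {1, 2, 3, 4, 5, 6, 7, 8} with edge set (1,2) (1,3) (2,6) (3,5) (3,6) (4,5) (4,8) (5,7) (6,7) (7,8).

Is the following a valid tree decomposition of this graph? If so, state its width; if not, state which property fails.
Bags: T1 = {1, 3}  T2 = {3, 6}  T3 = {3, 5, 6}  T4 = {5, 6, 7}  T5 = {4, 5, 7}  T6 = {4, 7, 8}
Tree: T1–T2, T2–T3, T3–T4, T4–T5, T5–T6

A tree decomposition must satisfy three properties: every vertex lies in some bag; for every edge, both endpoints lie together in some bag; and for every vertex, the bags containing it form a connected subtree. Here vertex 2 appears in no bag, so the decomposition is invalid.

No — vertex 2 appears in no bag.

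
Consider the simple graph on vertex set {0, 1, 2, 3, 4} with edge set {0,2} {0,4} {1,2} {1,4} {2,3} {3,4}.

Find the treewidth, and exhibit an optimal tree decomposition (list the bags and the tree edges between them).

The largest bag has 3 vertices, giving width 2; this decomposition certifies tw(G) ≤ 2. The edges 4–1–2–0–4 form a cycle, so G is not a tree and its treewidth is at least 2. The upper and lower bounds meet at 2, so that is the treewidth.

Treewidth 2.
Bags: B1 = {1, 2, 4}  B2 = {0, 2, 4}  B3 = {2, 3, 4}
Tree: B1–B2, B2–B3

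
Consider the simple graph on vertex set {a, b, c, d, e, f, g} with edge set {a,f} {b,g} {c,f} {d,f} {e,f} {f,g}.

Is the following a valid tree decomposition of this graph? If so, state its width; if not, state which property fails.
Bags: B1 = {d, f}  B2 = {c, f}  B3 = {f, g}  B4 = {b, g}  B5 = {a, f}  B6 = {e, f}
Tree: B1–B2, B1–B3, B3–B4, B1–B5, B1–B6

Every vertex of G appears in some bag (union = {a, b, c, d, e, f, g}); every edge is covered by a bag; and for each vertex v the set of bags containing v is connected in the bag tree. The decomposition is therefore valid. The largest bag has 2 vertices, so the width is 1.

Yes; width 1.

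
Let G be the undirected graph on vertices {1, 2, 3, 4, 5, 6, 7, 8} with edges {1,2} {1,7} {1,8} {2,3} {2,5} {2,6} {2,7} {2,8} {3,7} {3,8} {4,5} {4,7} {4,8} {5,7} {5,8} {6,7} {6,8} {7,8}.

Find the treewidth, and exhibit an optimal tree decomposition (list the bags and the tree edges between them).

Each bag holds 4 vertices, so the decomposition has width 3, which upper-bounds the treewidth. For the lower bound, the 4 vertices {1, 2, 7, 8} are pairwise adjacent, and any tree decomposition puts a clique entirely inside one bag — forcing width ≥ 3. Combining the bounds, tw(G) = 3.

Treewidth 3.
One optimal decomposition is:
Bags: B1 = {1, 2, 7, 8}  B2 = {2, 5, 7, 8}  B3 = {4, 5, 7, 8}  B4 = {2, 6, 7, 8}  B5 = {2, 3, 7, 8}
Tree: B1–B2, B2–B3, B1–B4, B2–B5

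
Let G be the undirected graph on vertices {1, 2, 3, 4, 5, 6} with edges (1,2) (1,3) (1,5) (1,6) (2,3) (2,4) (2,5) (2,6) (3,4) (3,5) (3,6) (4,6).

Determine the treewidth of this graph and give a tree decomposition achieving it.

Treewidth 3.
Bags: B1 = {1, 2, 3, 5}  B2 = {1, 2, 3, 6}  B3 = {2, 3, 4, 6}
Tree: B1–B2, B2–B3

Each bag holds 4 vertices, so the decomposition has width 3, which upper-bounds the treewidth. For the lower bound, the 4 vertices {1, 2, 3, 5} are pairwise adjacent, and any tree decomposition puts a clique entirely inside one bag — forcing width ≥ 3. Combining the bounds, tw(G) = 3.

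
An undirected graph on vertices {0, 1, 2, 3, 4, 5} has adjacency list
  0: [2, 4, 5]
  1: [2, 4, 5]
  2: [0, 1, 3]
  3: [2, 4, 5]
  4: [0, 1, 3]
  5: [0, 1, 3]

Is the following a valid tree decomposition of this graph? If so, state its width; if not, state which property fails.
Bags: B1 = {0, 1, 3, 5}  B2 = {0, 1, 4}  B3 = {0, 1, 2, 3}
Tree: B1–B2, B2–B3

A tree decomposition must satisfy three properties: every vertex lies in some bag; for every edge, both endpoints lie together in some bag; and for every vertex, the bags containing it form a connected subtree. Here edge (3,4) lies in no bag, so the decomposition is invalid.

No — edge (3,4) lies in no bag.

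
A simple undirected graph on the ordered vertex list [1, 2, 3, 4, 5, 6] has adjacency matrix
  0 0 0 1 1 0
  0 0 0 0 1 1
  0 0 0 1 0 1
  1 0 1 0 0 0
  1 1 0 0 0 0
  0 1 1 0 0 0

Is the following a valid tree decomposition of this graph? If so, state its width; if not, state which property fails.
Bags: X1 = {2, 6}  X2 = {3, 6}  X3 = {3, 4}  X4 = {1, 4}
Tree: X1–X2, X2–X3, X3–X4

A tree decomposition must satisfy three properties: every vertex lies in some bag; for every edge, both endpoints lie together in some bag; and for every vertex, the bags containing it form a connected subtree. Here vertex 5 appears in no bag, so the decomposition is invalid.

No — vertex 5 appears in no bag.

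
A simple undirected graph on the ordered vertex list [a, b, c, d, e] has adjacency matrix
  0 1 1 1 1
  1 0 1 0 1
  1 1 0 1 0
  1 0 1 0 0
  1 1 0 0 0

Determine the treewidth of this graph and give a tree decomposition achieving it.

Each bag holds 3 vertices, so the decomposition has width 2, which upper-bounds the treewidth. For the lower bound, the 3 vertices {a, b, e} are pairwise adjacent, and any tree decomposition puts a clique entirely inside one bag — forcing width ≥ 2. Hence tw(G) = 2 exactly.

Treewidth 2.
Bags: B1 = {a, b, c}  B2 = {a, b, e}  B3 = {a, c, d}
Tree: B1–B2, B1–B3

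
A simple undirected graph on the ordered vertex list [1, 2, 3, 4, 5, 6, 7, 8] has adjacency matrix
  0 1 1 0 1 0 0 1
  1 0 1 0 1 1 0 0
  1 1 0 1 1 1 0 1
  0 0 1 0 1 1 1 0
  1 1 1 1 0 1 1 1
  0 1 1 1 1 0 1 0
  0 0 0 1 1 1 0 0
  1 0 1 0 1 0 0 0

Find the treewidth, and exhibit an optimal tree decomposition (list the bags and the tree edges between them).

The largest bag has 4 vertices, giving width 3; this decomposition certifies tw(G) ≤ 3. On the other hand G contains the 4-clique {1, 3, 5, 8}. A clique must lie in a single bag of any decomposition, so no decomposition can have width below 3. Hence tw(G) = 3 exactly.

Treewidth 3.
One such decomposition:
Bags: B1 = {2, 3, 5, 6}  B2 = {1, 2, 3, 5}  B3 = {1, 3, 5, 8}  B4 = {3, 4, 5, 6}  B5 = {4, 5, 6, 7}
Tree: B1–B2, B2–B3, B1–B4, B4–B5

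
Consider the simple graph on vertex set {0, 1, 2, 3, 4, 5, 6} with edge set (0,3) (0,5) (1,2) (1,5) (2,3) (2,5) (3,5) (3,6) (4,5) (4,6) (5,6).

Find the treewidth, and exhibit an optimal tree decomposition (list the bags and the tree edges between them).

Every bag has size at most 3, so the width is 3 − 1 = 2 and tw(G) ≤ 2. On the other hand G contains the 3-clique {1, 2, 5}. A clique must lie in a single bag of any decomposition, so no decomposition can have width below 2. Therefore the treewidth is 2.

Treewidth 2.
One such decomposition:
Bags: B1 = {2, 3, 5}  B2 = {1, 2, 5}  B3 = {3, 5, 6}  B4 = {0, 3, 5}  B5 = {4, 5, 6}
Tree: B1–B2, B1–B3, B3–B4, B3–B5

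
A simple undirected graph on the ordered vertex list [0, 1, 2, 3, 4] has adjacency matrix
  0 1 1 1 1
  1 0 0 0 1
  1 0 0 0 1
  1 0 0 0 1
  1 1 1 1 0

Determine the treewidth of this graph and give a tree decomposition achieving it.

The largest bag has 3 vertices, giving width 2; this decomposition certifies tw(G) ≤ 2. On the other hand G contains the 3-clique {0, 1, 4}. A clique must lie in a single bag of any decomposition, so no decomposition can have width below 2. Therefore the treewidth is 2.

Treewidth 2.
Bags: B1 = {0, 3, 4}  B2 = {0, 1, 4}  B3 = {0, 2, 4}
Tree: B1–B2, B1–B3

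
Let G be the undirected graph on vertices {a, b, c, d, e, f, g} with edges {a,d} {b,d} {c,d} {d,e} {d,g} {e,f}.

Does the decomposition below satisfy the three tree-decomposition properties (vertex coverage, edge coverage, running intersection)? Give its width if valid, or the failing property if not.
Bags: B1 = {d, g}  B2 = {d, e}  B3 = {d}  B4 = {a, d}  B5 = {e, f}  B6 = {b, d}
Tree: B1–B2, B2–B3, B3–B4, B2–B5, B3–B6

A tree decomposition must satisfy three properties: every vertex lies in some bag; for every edge, both endpoints lie together in some bag; and for every vertex, the bags containing it form a connected subtree. Here vertex c appears in no bag, so the decomposition is invalid.

No — vertex c appears in no bag.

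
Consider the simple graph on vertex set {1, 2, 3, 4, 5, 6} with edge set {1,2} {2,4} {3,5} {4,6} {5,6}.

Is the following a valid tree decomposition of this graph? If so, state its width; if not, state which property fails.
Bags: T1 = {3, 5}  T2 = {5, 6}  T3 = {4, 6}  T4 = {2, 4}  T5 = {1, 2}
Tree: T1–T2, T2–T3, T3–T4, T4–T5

Checking the three conditions: (i) the bags cover all of {1, 2, 3, 4, 5, 6}; (ii) for each edge, some bag contains both endpoints; (iii) the bags containing any fixed vertex form a subtree. All hold, so the decomposition is valid with width 2 − 1 = 1.

Yes; width 1.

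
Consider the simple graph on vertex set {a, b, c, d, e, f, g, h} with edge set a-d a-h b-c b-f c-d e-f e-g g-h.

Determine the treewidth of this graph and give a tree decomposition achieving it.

Treewidth 2.
One such decomposition:
Bags: B1 = {b, c, f}  B2 = {c, e, f}  B3 = {c, e, g}  B4 = {c, g, h}  B5 = {a, c, h}  B6 = {a, c, d}
Tree: B1–B2, B2–B3, B3–B4, B4–B5, B5–B6

Every bag has size at most 3, so the width is 3 − 1 = 2 and tw(G) ≤ 2. The edges c–b–f–e–g–h–a–d–c form a cycle, so G is not a tree and its treewidth is at least 2. Hence tw(G) = 2 exactly.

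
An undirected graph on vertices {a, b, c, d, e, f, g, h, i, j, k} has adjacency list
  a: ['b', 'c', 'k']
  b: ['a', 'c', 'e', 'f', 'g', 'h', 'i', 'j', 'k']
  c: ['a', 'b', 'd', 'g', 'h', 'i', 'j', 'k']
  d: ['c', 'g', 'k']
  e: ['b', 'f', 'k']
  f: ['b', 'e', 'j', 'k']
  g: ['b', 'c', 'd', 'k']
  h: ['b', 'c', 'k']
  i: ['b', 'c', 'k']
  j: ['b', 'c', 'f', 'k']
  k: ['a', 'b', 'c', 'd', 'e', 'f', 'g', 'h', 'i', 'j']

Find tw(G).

A width-3 tree decomposition is:
Bags: B1 = {b, c, h, k}  B2 = {b, c, i, k}  B3 = {a, b, c, k}  B4 = {b, c, j, k}  B5 = {b, f, j, k}  B6 = {b, c, g, k}  B7 = {b, e, f, k}  B8 = {c, d, g, k}
Tree: B1–B2, B1–B3, B1–B4, B4–B5, B2–B6, B5–B7, B6–B8
Every bag has size at most 4, so the width is 4 − 1 = 3 and tw(G) ≤ 3. Conversely, {c, d, g, k} is a clique of size 4, and the vertices of any clique must share a bag in every tree decomposition; so some bag has ≥ 4 vertices and tw(G) ≥ 3. Therefore the treewidth is 3.

3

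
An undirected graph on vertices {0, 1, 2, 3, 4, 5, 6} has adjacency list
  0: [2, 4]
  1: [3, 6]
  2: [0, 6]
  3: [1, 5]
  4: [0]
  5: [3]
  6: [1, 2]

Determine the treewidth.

A width-1 tree decomposition is:
Bags: B1 = {1, 6}  B2 = {2, 6}  B3 = {1, 3}  B4 = {3, 5}  B5 = {0, 2}  B6 = {0, 4}
Tree: B1–B2, B1–B3, B3–B4, B2–B5, B5–B6
Each bag holds 2 vertices, so the decomposition has width 1, which upper-bounds the treewidth. Since G has at least one edge (e.g. 6–1), it is not an edgeless graph, so tw(G) ≥ 1. Hence tw(G) = 1 exactly.

1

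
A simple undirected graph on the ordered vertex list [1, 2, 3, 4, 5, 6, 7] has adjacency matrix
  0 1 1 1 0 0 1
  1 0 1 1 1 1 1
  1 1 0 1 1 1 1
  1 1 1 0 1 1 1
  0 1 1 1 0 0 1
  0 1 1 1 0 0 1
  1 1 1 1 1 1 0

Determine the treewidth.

A width-4 tree decomposition is:
Bags: B1 = {1, 2, 3, 4, 7}  B2 = {2, 3, 4, 6, 7}  B3 = {2, 3, 4, 5, 7}
Tree: B1–B2, B2–B3
Each bag holds 5 vertices, so the decomposition has width 4, which upper-bounds the treewidth. For the lower bound, the 5 vertices {1, 2, 3, 4, 7} are pairwise adjacent, and any tree decomposition puts a clique entirely inside one bag — forcing width ≥ 4. Therefore the treewidth is 4.

4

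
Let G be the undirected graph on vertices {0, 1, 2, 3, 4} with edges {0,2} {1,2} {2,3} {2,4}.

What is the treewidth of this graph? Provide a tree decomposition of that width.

Treewidth 1.
Bags: B1 = {2, 3}  B2 = {0, 2}  B3 = {1, 2}  B4 = {2, 4}
Tree: B1–B2, B2–B3, B2–B4

Every bag has size at most 2, so the width is 2 − 1 = 1 and tw(G) ≤ 1. Since G has at least one edge (e.g. 2–3), it is not an edgeless graph, so tw(G) ≥ 1. Hence tw(G) = 1 exactly.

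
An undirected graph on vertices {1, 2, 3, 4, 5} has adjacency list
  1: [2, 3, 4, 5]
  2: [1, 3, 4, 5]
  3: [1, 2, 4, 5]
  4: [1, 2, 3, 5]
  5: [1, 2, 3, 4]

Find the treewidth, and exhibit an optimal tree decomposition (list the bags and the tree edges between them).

Treewidth 4.
One optimal decomposition is:
Bags: B1 = {1, 2, 3, 4, 5}
Tree: (single bag)

A single bag containing all 5 vertices is trivially a valid decomposition of width 4. On the other hand G contains the 5-clique {1, 2, 3, 4, 5}. A clique must lie in a single bag of any decomposition, so no decomposition can have width below 4. Hence tw(G) = 4 exactly.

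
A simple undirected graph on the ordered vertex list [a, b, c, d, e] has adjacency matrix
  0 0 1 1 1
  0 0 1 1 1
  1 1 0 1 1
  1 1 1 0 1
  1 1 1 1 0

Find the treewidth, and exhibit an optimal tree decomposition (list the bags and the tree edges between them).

Treewidth 3.
One optimal decomposition is:
Bags: B1 = {a, c, d, e}  B2 = {b, c, d, e}
Tree: B1–B2

The largest bag has 4 vertices, giving width 3; this decomposition certifies tw(G) ≤ 3. Conversely, {a, c, d, e} is a clique of size 4, and the vertices of any clique must share a bag in every tree decomposition; so some bag has ≥ 4 vertices and tw(G) ≥ 3. The upper and lower bounds meet at 3, so that is the treewidth.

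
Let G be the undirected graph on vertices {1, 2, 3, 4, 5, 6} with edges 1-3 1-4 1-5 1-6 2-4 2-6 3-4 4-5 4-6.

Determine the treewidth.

2

A width-2 tree decomposition is:
Bags: B1 = {1, 4, 6}  B2 = {1, 4, 5}  B3 = {2, 4, 6}  B4 = {1, 3, 4}
Tree: B1–B2, B1–B3, B2–B4
The largest bag has 3 vertices, giving width 2; this decomposition certifies tw(G) ≤ 2. Conversely, {1, 3, 4} is a clique of size 3, and the vertices of any clique must share a bag in every tree decomposition; so some bag has ≥ 3 vertices and tw(G) ≥ 2. Hence tw(G) = 2 exactly.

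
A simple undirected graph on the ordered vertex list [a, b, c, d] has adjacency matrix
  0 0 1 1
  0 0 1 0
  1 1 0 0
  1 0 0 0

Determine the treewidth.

A width-1 tree decomposition is:
Bags: B1 = {b, c}  B2 = {a, c}  B3 = {a, d}
Tree: B1–B2, B2–B3
Each bag holds 2 vertices, so the decomposition has width 1, which upper-bounds the treewidth. Any graph with an edge has treewidth ≥ 1, and G has the edge b–c. The upper and lower bounds meet at 1, so that is the treewidth.

1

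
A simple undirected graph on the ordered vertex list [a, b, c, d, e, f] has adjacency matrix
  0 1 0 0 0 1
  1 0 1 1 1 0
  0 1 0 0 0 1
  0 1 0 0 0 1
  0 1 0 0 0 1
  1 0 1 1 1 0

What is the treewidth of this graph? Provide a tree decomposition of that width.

Each bag holds 3 vertices, so the decomposition has width 2, which upper-bounds the treewidth. Since e–f–c–b–e is a cycle in G, G is not acyclic. Forests are exactly the graphs of treewidth ≤ 1, so tw(G) ≥ 2. Therefore the treewidth is 2.

Treewidth 2.
Bags: B1 = {b, e, f}  B2 = {b, c, f}  B3 = {a, b, f}  B4 = {b, d, f}
Tree: B1–B2, B2–B3, B3–B4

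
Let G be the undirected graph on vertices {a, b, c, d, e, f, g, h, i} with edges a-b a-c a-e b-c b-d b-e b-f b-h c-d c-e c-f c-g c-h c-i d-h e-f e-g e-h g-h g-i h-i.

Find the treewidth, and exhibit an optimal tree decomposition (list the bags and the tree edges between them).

Treewidth 3.
One such decomposition:
Bags: B1 = {b, c, e, f}  B2 = {b, c, e, h}  B3 = {c, e, g, h}  B4 = {a, b, c, e}  B5 = {b, c, d, h}  B6 = {c, g, h, i}
Tree: B1–B2, B2–B3, B1–B4, B2–B5, B3–B6

The largest bag has 4 vertices, giving width 3; this decomposition certifies tw(G) ≤ 3. Conversely, {a, b, c, e} is a clique of size 4, and the vertices of any clique must share a bag in every tree decomposition; so some bag has ≥ 4 vertices and tw(G) ≥ 3. Combining the bounds, tw(G) = 3.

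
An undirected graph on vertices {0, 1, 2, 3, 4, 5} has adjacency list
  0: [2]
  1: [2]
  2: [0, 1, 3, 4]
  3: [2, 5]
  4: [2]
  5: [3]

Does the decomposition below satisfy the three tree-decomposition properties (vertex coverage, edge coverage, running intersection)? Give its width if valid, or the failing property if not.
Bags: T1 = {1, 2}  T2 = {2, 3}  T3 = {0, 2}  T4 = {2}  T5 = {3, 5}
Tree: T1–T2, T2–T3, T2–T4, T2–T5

A tree decomposition must satisfy three properties: every vertex lies in some bag; for every edge, both endpoints lie together in some bag; and for every vertex, the bags containing it form a connected subtree. Here vertex 4 appears in no bag, so the decomposition is invalid.

No — vertex 4 appears in no bag.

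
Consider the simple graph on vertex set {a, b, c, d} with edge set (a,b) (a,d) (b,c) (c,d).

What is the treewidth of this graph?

A width-2 tree decomposition is:
Bags: B1 = {a, c, d}  B2 = {a, b, c}
Tree: B1–B2
Each bag holds 3 vertices, so the decomposition has width 2, which upper-bounds the treewidth. The edges a–d–c–b–a form a cycle, so G is not a tree and its treewidth is at least 2. Hence tw(G) = 2 exactly.

2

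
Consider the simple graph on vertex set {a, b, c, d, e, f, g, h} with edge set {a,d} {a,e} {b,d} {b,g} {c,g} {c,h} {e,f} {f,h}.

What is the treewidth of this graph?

A width-2 tree decomposition is:
Bags: B1 = {e, f, h}  B2 = {c, e, h}  B3 = {c, e, g}  B4 = {b, e, g}  B5 = {b, d, e}  B6 = {a, d, e}
Tree: B1–B2, B2–B3, B3–B4, B4–B5, B5–B6
Every bag has size at most 3, so the width is 3 − 1 = 2 and tw(G) ≤ 2. For the lower bound, G contains the cycle e–f–h–c–g–b–d–a–e, so G is not a forest; only forests have treewidth ≤ 1, hence tw(G) ≥ 2. Hence tw(G) = 2 exactly.

2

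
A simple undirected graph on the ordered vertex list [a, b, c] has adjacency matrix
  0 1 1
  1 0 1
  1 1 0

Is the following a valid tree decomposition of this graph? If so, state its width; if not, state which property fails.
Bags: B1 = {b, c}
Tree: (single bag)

No — vertex a appears in no bag.

A tree decomposition must satisfy three properties: every vertex lies in some bag; for every edge, both endpoints lie together in some bag; and for every vertex, the bags containing it form a connected subtree. Here vertex a appears in no bag, so the decomposition is invalid.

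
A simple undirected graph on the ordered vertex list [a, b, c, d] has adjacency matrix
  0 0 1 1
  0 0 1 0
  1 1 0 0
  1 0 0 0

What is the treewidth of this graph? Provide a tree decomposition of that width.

Each bag holds 2 vertices, so the decomposition has width 1, which upper-bounds the treewidth. Any graph with an edge has treewidth ≥ 1, and G has the edge d–a. Combining the bounds, tw(G) = 1.

Treewidth 1.
One such decomposition:
Bags: B1 = {a, d}  B2 = {a, c}  B3 = {b, c}
Tree: B1–B2, B2–B3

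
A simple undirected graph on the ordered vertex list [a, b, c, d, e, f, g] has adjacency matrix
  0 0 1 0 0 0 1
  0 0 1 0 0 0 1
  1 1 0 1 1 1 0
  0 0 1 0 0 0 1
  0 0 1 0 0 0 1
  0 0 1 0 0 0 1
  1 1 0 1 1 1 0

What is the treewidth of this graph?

A width-2 tree decomposition is:
Bags: B1 = {a, c, g}  B2 = {c, d, g}  B3 = {c, f, g}  B4 = {c, e, g}  B5 = {b, c, g}
Tree: B1–B2, B2–B3, B3–B4, B4–B5
Each bag holds 3 vertices, so the decomposition has width 2, which upper-bounds the treewidth. For the lower bound, G contains the cycle g–a–c–d–g, so G is not a forest; only forests have treewidth ≤ 1, hence tw(G) ≥ 2. Hence tw(G) = 2 exactly.

2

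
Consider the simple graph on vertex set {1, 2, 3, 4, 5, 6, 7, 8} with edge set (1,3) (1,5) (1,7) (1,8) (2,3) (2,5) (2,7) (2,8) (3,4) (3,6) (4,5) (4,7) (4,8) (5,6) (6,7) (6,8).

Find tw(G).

A width-4 tree decomposition is:
Bags: B1 = {2, 3, 5, 7, 8}  B2 = {3, 4, 5, 7, 8}  B3 = {3, 5, 6, 7, 8}  B4 = {1, 3, 5, 7, 8}
Tree: B1–B2, B2–B3, B3–B4
Each bag holds 5 vertices, so the decomposition has width 4, which upper-bounds the treewidth. For the lower bound: the 5 vertex sets {2,5}, {3,4}, {6,8}, {7}, {1} are disjoint, each induces a connected subgraph, and every pair is joined by at least one edge of G. Contracting each set to a single vertex therefore yields K_{5} as a minor, and since treewidth is minor-monotone, tw(G) ≥ tw(K_{5}) = 4. Combining the bounds, tw(G) = 4.

4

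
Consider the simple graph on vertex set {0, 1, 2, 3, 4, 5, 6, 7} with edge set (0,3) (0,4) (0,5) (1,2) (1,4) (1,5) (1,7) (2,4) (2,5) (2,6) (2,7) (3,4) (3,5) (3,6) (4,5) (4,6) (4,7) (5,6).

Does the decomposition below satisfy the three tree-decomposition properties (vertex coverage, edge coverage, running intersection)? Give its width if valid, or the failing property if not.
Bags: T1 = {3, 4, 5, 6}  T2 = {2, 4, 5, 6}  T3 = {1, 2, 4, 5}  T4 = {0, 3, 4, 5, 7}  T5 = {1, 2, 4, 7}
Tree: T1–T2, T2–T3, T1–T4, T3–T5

A tree decomposition must satisfy three properties: every vertex lies in some bag; for every edge, both endpoints lie together in some bag; and for every vertex, the bags containing it form a connected subtree. Here bags containing vertex 7 are not connected in the tree, so the decomposition is invalid.

No — bags containing vertex 7 are not connected in the tree.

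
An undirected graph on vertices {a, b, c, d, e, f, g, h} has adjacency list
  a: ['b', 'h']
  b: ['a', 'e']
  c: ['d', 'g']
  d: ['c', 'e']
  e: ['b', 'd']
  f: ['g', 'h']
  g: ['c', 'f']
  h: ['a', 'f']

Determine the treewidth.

2

A width-2 tree decomposition is:
Bags: B1 = {b, d, e}  B2 = {b, c, d}  B3 = {b, c, g}  B4 = {b, f, g}  B5 = {b, f, h}  B6 = {a, b, h}
Tree: B1–B2, B2–B3, B3–B4, B4–B5, B5–B6
Each bag holds 3 vertices, so the decomposition has width 2, which upper-bounds the treewidth. Since b–e–d–c–g–f–h–a–b is a cycle in G, G is not acyclic. Forests are exactly the graphs of treewidth ≤ 1, so tw(G) ≥ 2. Therefore the treewidth is 2.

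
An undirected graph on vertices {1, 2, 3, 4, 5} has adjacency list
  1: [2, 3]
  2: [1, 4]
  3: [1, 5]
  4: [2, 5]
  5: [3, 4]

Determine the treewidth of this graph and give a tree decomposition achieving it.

Treewidth 2.
One such decomposition:
Bags: B1 = {1, 2, 4}  B2 = {1, 4, 5}  B3 = {1, 3, 5}
Tree: B1–B2, B2–B3

Each bag holds 3 vertices, so the decomposition has width 2, which upper-bounds the treewidth. The edges 1–2–4–5–3–1 form a cycle, so G is not a tree and its treewidth is at least 2. The upper and lower bounds meet at 2, so that is the treewidth.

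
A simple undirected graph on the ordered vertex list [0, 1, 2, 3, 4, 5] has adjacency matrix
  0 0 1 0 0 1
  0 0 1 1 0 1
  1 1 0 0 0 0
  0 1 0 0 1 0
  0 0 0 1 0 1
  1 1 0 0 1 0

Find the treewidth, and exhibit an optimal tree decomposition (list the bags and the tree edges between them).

Treewidth 2.
One optimal decomposition is:
Bags: B1 = {0, 1, 2}  B2 = {0, 1, 5}  B3 = {1, 3, 5}  B4 = {3, 4, 5}
Tree: B1–B2, B2–B3, B3–B4

Every bag has size at most 3, so the width is 3 − 1 = 2 and tw(G) ≤ 2. Since 2–0–5–1–2 is a cycle in G, G is not acyclic. Forests are exactly the graphs of treewidth ≤ 1, so tw(G) ≥ 2. Hence tw(G) = 2 exactly.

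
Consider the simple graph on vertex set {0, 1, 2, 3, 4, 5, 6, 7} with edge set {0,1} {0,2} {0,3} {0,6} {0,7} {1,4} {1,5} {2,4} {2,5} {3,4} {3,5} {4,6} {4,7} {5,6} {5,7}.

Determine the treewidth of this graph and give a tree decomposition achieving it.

Treewidth 3.
One optimal decomposition is:
Bags: B1 = {0, 2, 4, 5}  B2 = {0, 4, 5, 6}  B3 = {0, 4, 5, 7}  B4 = {0, 1, 4, 5}  B5 = {0, 3, 4, 5}
Tree: B1–B2, B2–B3, B3–B4, B4–B5

The largest bag has 4 vertices, giving width 3; this decomposition certifies tw(G) ≤ 3. For the lower bound: the 4 vertex sets {2,4}, {0,6}, {5}, {7} are disjoint, each induces a connected subgraph, and every pair is joined by at least one edge of G. Contracting each set to a single vertex therefore yields K_{4} as a minor, and since treewidth is minor-monotone, tw(G) ≥ tw(K_{4}) = 3. Combining the bounds, tw(G) = 3.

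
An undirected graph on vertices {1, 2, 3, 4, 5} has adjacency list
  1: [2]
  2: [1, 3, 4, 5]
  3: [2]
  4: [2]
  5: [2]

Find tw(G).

A width-1 tree decomposition is:
Bags: B1 = {2, 5}  B2 = {1, 2}  B3 = {2, 4}  B4 = {2, 3}
Tree: B1–B2, B1–B3, B2–B4
The largest bag has 2 vertices, giving width 1; this decomposition certifies tw(G) ≤ 1. Any graph with an edge has treewidth ≥ 1, and G has the edge 5–2. Therefore the treewidth is 1.

1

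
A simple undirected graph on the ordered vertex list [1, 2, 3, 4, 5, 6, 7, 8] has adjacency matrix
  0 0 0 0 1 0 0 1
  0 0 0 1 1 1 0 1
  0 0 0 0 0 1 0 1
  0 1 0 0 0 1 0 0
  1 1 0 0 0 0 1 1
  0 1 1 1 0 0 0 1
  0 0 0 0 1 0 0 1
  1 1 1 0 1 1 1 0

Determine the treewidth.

2

A width-2 tree decomposition is:
Bags: B1 = {1, 5, 8}  B2 = {2, 5, 8}  B3 = {2, 6, 8}  B4 = {3, 6, 8}  B5 = {5, 7, 8}  B6 = {2, 4, 6}
Tree: B1–B2, B2–B3, B3–B4, B1–B5, B3–B6
Every bag has size at most 3, so the width is 3 − 1 = 2 and tw(G) ≤ 2. Conversely, {3, 6, 8} is a clique of size 3, and the vertices of any clique must share a bag in every tree decomposition; so some bag has ≥ 3 vertices and tw(G) ≥ 2. Combining the bounds, tw(G) = 2.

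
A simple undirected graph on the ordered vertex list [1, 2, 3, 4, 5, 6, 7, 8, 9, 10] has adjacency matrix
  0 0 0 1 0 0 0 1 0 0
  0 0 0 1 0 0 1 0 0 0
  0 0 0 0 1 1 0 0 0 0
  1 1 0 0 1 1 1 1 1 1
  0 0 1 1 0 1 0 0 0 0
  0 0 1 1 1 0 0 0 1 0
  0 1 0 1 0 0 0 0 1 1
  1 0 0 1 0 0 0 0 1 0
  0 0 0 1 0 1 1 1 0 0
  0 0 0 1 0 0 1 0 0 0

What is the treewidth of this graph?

A width-2 tree decomposition is:
Bags: B1 = {4, 8, 9}  B2 = {4, 7, 9}  B3 = {1, 4, 8}  B4 = {4, 7, 10}  B5 = {2, 4, 7}  B6 = {4, 6, 9}  B7 = {4, 5, 6}  B8 = {3, 5, 6}
Tree: B1–B2, B1–B3, B2–B4, B2–B5, B1–B6, B6–B7, B7–B8
Each bag holds 3 vertices, so the decomposition has width 2, which upper-bounds the treewidth. Conversely, {3, 5, 6} is a clique of size 3, and the vertices of any clique must share a bag in every tree decomposition; so some bag has ≥ 3 vertices and tw(G) ≥ 2. The upper and lower bounds meet at 2, so that is the treewidth.

2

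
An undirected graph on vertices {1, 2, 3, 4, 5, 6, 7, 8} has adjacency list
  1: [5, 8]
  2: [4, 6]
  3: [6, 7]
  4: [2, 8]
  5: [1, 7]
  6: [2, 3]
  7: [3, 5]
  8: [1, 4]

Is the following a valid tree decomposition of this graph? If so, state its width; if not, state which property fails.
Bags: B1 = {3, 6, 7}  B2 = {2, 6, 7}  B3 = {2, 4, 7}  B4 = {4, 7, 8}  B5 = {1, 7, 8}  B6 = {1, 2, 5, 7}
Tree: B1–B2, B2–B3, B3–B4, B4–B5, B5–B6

No — bags containing vertex 2 are not connected in the tree.

A tree decomposition must satisfy three properties: every vertex lies in some bag; for every edge, both endpoints lie together in some bag; and for every vertex, the bags containing it form a connected subtree. Here bags containing vertex 2 are not connected in the tree, so the decomposition is invalid.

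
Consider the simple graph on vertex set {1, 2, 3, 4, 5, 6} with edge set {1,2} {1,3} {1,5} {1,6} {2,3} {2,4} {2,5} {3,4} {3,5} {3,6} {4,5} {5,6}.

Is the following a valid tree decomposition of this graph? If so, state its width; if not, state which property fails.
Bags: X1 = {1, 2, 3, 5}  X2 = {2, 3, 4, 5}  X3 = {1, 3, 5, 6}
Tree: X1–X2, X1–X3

Yes; width 3.

Checking the three conditions: (i) the bags cover all of {1, 2, 3, 4, 5, 6}; (ii) for each edge, some bag contains both endpoints; (iii) the bags containing any fixed vertex form a subtree. All hold, so the decomposition is valid with width 4 − 1 = 3.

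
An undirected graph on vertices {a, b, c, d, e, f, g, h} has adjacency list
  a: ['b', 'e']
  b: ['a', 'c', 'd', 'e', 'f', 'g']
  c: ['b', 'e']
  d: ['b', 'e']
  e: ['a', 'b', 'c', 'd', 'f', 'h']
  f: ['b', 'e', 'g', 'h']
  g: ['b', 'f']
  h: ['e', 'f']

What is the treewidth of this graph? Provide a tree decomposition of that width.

Treewidth 2.
One such decomposition:
Bags: B1 = {e, f, h}  B2 = {b, e, f}  B3 = {b, c, e}  B4 = {b, f, g}  B5 = {b, d, e}  B6 = {a, b, e}
Tree: B1–B2, B2–B3, B2–B4, B3–B5, B3–B6

Every bag has size at most 3, so the width is 3 − 1 = 2 and tw(G) ≤ 2. Conversely, {e, f, h} is a clique of size 3, and the vertices of any clique must share a bag in every tree decomposition; so some bag has ≥ 3 vertices and tw(G) ≥ 2. Hence tw(G) = 2 exactly.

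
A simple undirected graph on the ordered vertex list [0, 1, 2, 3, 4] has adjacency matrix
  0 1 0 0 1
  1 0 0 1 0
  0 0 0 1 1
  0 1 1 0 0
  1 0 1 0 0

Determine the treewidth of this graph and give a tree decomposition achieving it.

Every bag has size at most 3, so the width is 3 − 1 = 2 and tw(G) ≤ 2. For the lower bound, G contains the cycle 4–0–1–3–2–4, so G is not a forest; only forests have treewidth ≤ 1, hence tw(G) ≥ 2. Hence tw(G) = 2 exactly.

Treewidth 2.
One such decomposition:
Bags: B1 = {0, 1, 4}  B2 = {1, 3, 4}  B3 = {2, 3, 4}
Tree: B1–B2, B2–B3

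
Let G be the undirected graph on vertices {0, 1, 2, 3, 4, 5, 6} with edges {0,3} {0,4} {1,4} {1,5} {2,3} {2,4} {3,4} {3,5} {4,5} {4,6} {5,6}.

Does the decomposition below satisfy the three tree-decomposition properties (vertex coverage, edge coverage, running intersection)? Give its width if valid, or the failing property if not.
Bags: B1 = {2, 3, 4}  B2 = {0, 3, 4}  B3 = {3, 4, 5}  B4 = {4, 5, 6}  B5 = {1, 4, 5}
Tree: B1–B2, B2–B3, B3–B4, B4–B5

Every vertex of G appears in some bag (union = {0, 1, 2, 3, 4, 5, 6}); every edge is covered by a bag; and for each vertex v the set of bags containing v is connected in the bag tree. The decomposition is therefore valid. The largest bag has 3 vertices, so the width is 2.

Yes; width 2.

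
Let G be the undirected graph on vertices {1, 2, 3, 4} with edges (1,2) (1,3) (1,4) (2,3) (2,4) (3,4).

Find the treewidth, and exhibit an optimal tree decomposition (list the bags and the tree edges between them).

With just one bag of size 4, the width is 4 − 1 = 3, so tw(G) ≤ 3. On the other hand G contains the 4-clique {1, 2, 3, 4}. A clique must lie in a single bag of any decomposition, so no decomposition can have width below 3. Hence tw(G) = 3 exactly.

Treewidth 3.
One optimal decomposition is:
Bags: B1 = {1, 2, 3, 4}
Tree: (single bag)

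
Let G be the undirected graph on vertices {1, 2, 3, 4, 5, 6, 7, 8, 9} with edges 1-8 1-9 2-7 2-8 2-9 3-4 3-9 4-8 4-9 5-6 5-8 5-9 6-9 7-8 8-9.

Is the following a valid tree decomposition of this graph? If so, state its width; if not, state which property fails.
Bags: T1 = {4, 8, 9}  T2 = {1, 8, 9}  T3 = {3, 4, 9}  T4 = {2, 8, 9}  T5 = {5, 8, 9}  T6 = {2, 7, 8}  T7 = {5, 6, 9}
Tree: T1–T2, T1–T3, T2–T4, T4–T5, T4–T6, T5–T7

Yes; width 2.

Vertex coverage: the bags together contain {1, 2, 3, 4, 5, 6, 7, 8, 9}, the full vertex set. Edge coverage: each edge of G has both endpoints in at least one bag. Running intersection: for every vertex, the bags containing it form a connected subtree. All three properties hold, so this is a valid tree decomposition of width max|bag| − 1 = 2, and hence tw(G) ≤ 2.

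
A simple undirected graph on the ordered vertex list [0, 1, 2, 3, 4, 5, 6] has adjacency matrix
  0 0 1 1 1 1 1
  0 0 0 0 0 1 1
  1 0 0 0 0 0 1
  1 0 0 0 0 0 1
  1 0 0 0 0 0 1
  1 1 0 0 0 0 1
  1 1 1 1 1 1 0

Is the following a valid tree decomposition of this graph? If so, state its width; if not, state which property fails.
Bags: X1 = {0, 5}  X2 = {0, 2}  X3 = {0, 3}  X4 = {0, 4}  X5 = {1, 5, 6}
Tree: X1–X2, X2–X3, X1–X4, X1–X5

No — edge (6,0) lies in no bag.

A tree decomposition must satisfy three properties: every vertex lies in some bag; for every edge, both endpoints lie together in some bag; and for every vertex, the bags containing it form a connected subtree. Here edge (6,0) lies in no bag, so the decomposition is invalid.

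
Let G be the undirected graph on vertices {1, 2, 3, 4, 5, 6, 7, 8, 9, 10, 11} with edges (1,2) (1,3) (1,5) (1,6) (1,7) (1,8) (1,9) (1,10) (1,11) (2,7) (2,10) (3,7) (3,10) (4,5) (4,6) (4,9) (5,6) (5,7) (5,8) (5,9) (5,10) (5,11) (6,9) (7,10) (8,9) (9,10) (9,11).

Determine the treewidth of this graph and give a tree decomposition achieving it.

Treewidth 3.
Bags: B1 = {1, 5, 8, 9}  B2 = {1, 5, 9, 10}  B3 = {1, 5, 6, 9}  B4 = {1, 5, 7, 10}  B5 = {1, 2, 7, 10}  B6 = {1, 3, 7, 10}  B7 = {4, 5, 6, 9}  B8 = {1, 5, 9, 11}
Tree: B1–B2, B1–B3, B2–B4, B4–B5, B4–B6, B3–B7, B2–B8

The largest bag has 4 vertices, giving width 3; this decomposition certifies tw(G) ≤ 3. Conversely, {1, 2, 7, 10} is a clique of size 4, and the vertices of any clique must share a bag in every tree decomposition; so some bag has ≥ 4 vertices and tw(G) ≥ 3. Combining the bounds, tw(G) = 3.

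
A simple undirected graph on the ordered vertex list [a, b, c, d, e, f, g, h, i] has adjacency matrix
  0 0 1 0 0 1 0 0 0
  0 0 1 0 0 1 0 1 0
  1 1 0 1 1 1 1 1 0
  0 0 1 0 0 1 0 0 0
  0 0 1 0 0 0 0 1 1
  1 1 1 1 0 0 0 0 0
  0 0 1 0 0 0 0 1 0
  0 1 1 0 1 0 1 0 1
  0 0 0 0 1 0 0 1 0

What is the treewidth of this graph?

A width-2 tree decomposition is:
Bags: B1 = {b, c, h}  B2 = {c, e, h}  B3 = {c, g, h}  B4 = {b, c, f}  B5 = {a, c, f}  B6 = {e, h, i}  B7 = {c, d, f}
Tree: B1–B2, B1–B3, B1–B4, B4–B5, B2–B6, B4–B7
Each bag holds 3 vertices, so the decomposition has width 2, which upper-bounds the treewidth. Conversely, {c, g, h} is a clique of size 3, and the vertices of any clique must share a bag in every tree decomposition; so some bag has ≥ 3 vertices and tw(G) ≥ 2. The upper and lower bounds meet at 2, so that is the treewidth.

2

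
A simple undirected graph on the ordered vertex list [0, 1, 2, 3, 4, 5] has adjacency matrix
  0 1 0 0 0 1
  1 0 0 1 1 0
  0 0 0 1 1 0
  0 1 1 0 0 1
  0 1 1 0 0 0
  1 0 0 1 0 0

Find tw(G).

A width-2 tree decomposition is:
Bags: B1 = {2, 3, 4}  B2 = {1, 3, 4}  B3 = {1, 3, 5}  B4 = {0, 1, 5}
Tree: B1–B2, B2–B3, B3–B4
Each bag holds 3 vertices, so the decomposition has width 2, which upper-bounds the treewidth. Since 2–4–1–3–2 is a cycle in G, G is not acyclic. Forests are exactly the graphs of treewidth ≤ 1, so tw(G) ≥ 2. The upper and lower bounds meet at 2, so that is the treewidth.

2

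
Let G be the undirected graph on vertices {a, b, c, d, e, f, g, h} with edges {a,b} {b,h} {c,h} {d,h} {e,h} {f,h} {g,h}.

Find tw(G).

1

A width-1 tree decomposition is:
Bags: B1 = {c, h}  B2 = {d, h}  B3 = {b, h}  B4 = {g, h}  B5 = {a, b}  B6 = {e, h}  B7 = {f, h}
Tree: B1–B2, B2–B3, B2–B4, B3–B5, B1–B6, B4–B7
The largest bag has 2 vertices, giving width 1; this decomposition certifies tw(G) ≤ 1. Any graph with an edge has treewidth ≥ 1, and G has the edge c–h. Combining the bounds, tw(G) = 1.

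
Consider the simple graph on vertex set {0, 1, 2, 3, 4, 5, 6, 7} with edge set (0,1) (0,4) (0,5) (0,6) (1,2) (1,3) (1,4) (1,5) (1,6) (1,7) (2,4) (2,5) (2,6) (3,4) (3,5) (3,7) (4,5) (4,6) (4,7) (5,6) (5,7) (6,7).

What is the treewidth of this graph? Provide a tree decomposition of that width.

Treewidth 4.
One optimal decomposition is:
Bags: B1 = {1, 3, 4, 5, 7}  B2 = {1, 4, 5, 6, 7}  B3 = {0, 1, 4, 5, 6}  B4 = {1, 2, 4, 5, 6}
Tree: B1–B2, B2–B3, B2–B4

Each bag holds 5 vertices, so the decomposition has width 4, which upper-bounds the treewidth. For the lower bound, the 5 vertices {1, 3, 4, 5, 7} are pairwise adjacent, and any tree decomposition puts a clique entirely inside one bag — forcing width ≥ 4. The upper and lower bounds meet at 4, so that is the treewidth.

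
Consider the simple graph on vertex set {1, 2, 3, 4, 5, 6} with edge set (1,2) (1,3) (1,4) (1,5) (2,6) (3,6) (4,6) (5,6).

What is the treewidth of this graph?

2

A width-2 tree decomposition is:
Bags: B1 = {1, 4, 6}  B2 = {1, 2, 6}  B3 = {1, 5, 6}  B4 = {1, 3, 6}
Tree: B1–B2, B2–B3, B3–B4
Each bag holds 3 vertices, so the decomposition has width 2, which upper-bounds the treewidth. For the lower bound, G contains the cycle 4–1–2–6–4, so G is not a forest; only forests have treewidth ≤ 1, hence tw(G) ≥ 2. Hence tw(G) = 2 exactly.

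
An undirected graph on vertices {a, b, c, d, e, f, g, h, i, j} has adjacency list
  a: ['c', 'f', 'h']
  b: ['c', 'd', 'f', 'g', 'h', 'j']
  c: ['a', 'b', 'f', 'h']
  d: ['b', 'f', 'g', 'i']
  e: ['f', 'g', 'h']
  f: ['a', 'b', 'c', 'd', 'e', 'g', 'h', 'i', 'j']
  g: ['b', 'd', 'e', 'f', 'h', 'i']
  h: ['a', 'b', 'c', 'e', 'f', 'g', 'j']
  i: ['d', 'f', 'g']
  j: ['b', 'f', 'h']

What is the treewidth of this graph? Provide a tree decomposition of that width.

Each bag holds 4 vertices, so the decomposition has width 3, which upper-bounds the treewidth. For the lower bound, the 4 vertices {b, d, f, g} are pairwise adjacent, and any tree decomposition puts a clique entirely inside one bag — forcing width ≥ 3. The upper and lower bounds meet at 3, so that is the treewidth.

Treewidth 3.
Bags: B1 = {b, f, g, h}  B2 = {b, f, h, j}  B3 = {b, d, f, g}  B4 = {b, c, f, h}  B5 = {e, f, g, h}  B6 = {d, f, g, i}  B7 = {a, c, f, h}
Tree: B1–B2, B1–B3, B1–B4, B1–B5, B3–B6, B4–B7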